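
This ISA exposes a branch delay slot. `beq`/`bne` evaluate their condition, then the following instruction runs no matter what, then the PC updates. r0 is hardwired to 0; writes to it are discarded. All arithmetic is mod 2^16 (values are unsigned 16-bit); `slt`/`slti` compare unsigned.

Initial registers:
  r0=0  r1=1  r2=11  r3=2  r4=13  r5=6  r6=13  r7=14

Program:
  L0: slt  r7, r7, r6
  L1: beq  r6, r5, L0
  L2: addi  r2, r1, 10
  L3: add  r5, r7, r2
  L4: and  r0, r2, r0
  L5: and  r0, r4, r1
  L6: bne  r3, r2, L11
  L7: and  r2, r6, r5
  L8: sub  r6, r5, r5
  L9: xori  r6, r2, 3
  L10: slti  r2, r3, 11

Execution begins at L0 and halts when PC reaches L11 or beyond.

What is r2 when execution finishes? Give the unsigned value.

  step pc=0: slt  r7, r7, r6  regs=(0,1,11,2,13,6,13,0)
  step pc=1: beq  r6, r5, L0  cond=F  regs=(0,1,11,2,13,6,13,0)
  step pc=2: addi  r2, r1, 10  regs=(0,1,11,2,13,6,13,0)
  step pc=3: add  r5, r7, r2  regs=(0,1,11,2,13,11,13,0)
  step pc=4: and  r0, r2, r0  regs=(0,1,11,2,13,11,13,0)
  step pc=5: and  r0, r4, r1  regs=(0,1,11,2,13,11,13,0)
  step pc=6: bne  r3, r2, L11  cond=T  regs=(0,1,11,2,13,11,13,0)
  step pc=7: and  r2, r6, r5  regs=(0,1,9,2,13,11,13,0)

9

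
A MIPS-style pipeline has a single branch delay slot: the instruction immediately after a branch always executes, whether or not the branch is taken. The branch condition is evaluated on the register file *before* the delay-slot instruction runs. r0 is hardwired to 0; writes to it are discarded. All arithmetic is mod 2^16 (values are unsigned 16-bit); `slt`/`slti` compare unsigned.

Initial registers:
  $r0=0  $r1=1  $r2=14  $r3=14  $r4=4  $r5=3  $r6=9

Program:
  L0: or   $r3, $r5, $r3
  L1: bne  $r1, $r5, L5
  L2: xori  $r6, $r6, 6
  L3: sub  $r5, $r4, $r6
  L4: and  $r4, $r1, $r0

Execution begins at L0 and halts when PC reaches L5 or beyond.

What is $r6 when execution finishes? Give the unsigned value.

15

  step pc=0: or   $r3, $r5, $r3  regs=(0,1,14,15,4,3,9)
  step pc=1: bne  $r1, $r5, L5  cond=T  regs=(0,1,14,15,4,3,9)
  step pc=2: xori  $r6, $r6, 6  regs=(0,1,14,15,4,3,15)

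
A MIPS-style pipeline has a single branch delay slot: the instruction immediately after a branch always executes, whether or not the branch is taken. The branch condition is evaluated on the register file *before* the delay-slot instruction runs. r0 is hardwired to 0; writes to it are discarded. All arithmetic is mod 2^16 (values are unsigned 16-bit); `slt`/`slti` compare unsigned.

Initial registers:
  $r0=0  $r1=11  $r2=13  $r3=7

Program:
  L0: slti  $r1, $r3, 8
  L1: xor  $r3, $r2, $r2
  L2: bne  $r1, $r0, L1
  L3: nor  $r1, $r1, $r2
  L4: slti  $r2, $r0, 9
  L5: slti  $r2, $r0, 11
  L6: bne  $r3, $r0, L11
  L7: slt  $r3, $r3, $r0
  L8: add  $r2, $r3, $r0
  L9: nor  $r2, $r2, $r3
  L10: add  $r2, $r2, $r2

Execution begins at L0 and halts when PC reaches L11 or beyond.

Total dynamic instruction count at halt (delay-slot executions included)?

17

[0] slti  $r1, $r3, 8  →  {$r0:0, $r1:1, $r2:13, $r3:7}
[1] xor  $r3, $r2, $r2  →  {$r0:0, $r1:1, $r2:13, $r3:0}
[2] bne  $r1, $r0, L1  →  {$r0:0, $r1:1, $r2:13, $r3:0}  ⟨branch taken⟩
[3] nor  $r1, $r1, $r2  →  {$r0:0, $r1:65522, $r2:13, $r3:0}
[1] xor  $r3, $r2, $r2  →  {$r0:0, $r1:65522, $r2:13, $r3:0}
[2] bne  $r1, $r0, L1  →  {$r0:0, $r1:65522, $r2:13, $r3:0}  ⟨branch taken⟩
[3] nor  $r1, $r1, $r2  →  {$r0:0, $r1:0, $r2:13, $r3:0}
[1] xor  $r3, $r2, $r2  →  {$r0:0, $r1:0, $r2:13, $r3:0}
[2] bne  $r1, $r0, L1  →  {$r0:0, $r1:0, $r2:13, $r3:0}  ⟨branch fallthrough⟩
[3] nor  $r1, $r1, $r2  →  {$r0:0, $r1:65522, $r2:13, $r3:0}
[4] slti  $r2, $r0, 9  →  {$r0:0, $r1:65522, $r2:1, $r3:0}
[5] slti  $r2, $r0, 11  →  {$r0:0, $r1:65522, $r2:1, $r3:0}
[6] bne  $r3, $r0, L11  →  {$r0:0, $r1:65522, $r2:1, $r3:0}  ⟨branch fallthrough⟩
[7] slt  $r3, $r3, $r0  →  {$r0:0, $r1:65522, $r2:1, $r3:0}
[8] add  $r2, $r3, $r0  →  {$r0:0, $r1:65522, $r2:0, $r3:0}
[9] nor  $r2, $r2, $r3  →  {$r0:0, $r1:65522, $r2:65535, $r3:0}
[10] add  $r2, $r2, $r2  →  {$r0:0, $r1:65522, $r2:65534, $r3:0}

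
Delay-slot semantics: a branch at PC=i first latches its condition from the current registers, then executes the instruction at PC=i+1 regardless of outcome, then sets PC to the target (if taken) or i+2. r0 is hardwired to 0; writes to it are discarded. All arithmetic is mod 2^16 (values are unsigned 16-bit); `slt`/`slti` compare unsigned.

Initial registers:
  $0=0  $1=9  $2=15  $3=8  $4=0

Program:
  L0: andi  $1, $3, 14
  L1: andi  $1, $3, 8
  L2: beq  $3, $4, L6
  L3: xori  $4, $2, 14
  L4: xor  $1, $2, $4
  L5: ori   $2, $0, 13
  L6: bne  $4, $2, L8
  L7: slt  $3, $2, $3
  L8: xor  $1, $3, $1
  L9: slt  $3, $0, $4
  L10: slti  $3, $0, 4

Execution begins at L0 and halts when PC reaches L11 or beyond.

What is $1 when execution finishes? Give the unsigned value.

  step pc=0: andi  $1, $3, 14  regs=(0,8,15,8,0)
  step pc=1: andi  $1, $3, 8  regs=(0,8,15,8,0)
  step pc=2: beq  $3, $4, L6  cond=F  regs=(0,8,15,8,0)
  step pc=3: xori  $4, $2, 14  regs=(0,8,15,8,1)
  step pc=4: xor  $1, $2, $4  regs=(0,14,15,8,1)
  step pc=5: ori   $2, $0, 13  regs=(0,14,13,8,1)
  step pc=6: bne  $4, $2, L8  cond=T  regs=(0,14,13,8,1)
  step pc=7: slt  $3, $2, $3  regs=(0,14,13,0,1)
  step pc=8: xor  $1, $3, $1  regs=(0,14,13,0,1)
  step pc=9: slt  $3, $0, $4  regs=(0,14,13,1,1)
  step pc=10: slti  $3, $0, 4  regs=(0,14,13,1,1)

14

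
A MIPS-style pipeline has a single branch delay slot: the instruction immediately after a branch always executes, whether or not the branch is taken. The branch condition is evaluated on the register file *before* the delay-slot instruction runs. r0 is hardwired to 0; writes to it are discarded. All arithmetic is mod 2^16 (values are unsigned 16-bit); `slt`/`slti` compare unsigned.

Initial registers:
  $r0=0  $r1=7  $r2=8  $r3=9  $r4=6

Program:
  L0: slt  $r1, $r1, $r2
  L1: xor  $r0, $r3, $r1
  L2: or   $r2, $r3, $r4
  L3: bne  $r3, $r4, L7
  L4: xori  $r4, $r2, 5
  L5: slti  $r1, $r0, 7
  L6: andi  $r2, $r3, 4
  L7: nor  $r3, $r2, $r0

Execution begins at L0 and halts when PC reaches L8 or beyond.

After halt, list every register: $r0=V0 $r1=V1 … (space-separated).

$r0=0 $r1=1 $r2=15 $r3=65520 $r4=10

PC=0  slt  $r1, $r1, $r2     | $r0=0 $r1=1 $r2=8 $r3=9 $r4=6
PC=1  xor  $r0, $r3, $r1     | $r0=0 $r1=1 $r2=8 $r3=9 $r4=6
PC=2  or   $r2, $r3, $r4     | $r0=0 $r1=1 $r2=15 $r3=9 $r4=6
PC=3  bne  $r3, $r4, L7      | $r0=0 $r1=1 $r2=15 $r3=9 $r4=6  [TAKEN]
PC=4  xori  $r4, $r2, 5      | $r0=0 $r1=1 $r2=15 $r3=9 $r4=10
PC=7  nor  $r3, $r2, $r0     | $r0=0 $r1=1 $r2=15 $r3=65520 $r4=10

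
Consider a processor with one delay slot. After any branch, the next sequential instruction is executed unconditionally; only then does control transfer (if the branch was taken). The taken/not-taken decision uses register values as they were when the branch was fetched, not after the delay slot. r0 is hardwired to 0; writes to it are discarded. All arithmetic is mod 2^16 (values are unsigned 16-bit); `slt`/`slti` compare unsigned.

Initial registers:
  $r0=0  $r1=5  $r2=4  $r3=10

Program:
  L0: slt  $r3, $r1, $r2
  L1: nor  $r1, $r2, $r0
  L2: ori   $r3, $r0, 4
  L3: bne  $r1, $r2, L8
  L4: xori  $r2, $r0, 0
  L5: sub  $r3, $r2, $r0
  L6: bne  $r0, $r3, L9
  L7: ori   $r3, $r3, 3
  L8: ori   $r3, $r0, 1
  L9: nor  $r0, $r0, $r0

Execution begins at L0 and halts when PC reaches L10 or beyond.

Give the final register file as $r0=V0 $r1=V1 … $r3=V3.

$r0=0 $r1=65531 $r2=0 $r3=1

PC=0  slt  $r3, $r1, $r2     | $r0=0 $r1=5 $r2=4 $r3=0
PC=1  nor  $r1, $r2, $r0     | $r0=0 $r1=65531 $r2=4 $r3=0
PC=2  ori   $r3, $r0, 4      | $r0=0 $r1=65531 $r2=4 $r3=4
PC=3  bne  $r1, $r2, L8      | $r0=0 $r1=65531 $r2=4 $r3=4  [TAKEN]
PC=4  xori  $r2, $r0, 0      | $r0=0 $r1=65531 $r2=0 $r3=4
PC=8  ori   $r3, $r0, 1      | $r0=0 $r1=65531 $r2=0 $r3=1
PC=9  nor  $r0, $r0, $r0     | $r0=0 $r1=65531 $r2=0 $r3=1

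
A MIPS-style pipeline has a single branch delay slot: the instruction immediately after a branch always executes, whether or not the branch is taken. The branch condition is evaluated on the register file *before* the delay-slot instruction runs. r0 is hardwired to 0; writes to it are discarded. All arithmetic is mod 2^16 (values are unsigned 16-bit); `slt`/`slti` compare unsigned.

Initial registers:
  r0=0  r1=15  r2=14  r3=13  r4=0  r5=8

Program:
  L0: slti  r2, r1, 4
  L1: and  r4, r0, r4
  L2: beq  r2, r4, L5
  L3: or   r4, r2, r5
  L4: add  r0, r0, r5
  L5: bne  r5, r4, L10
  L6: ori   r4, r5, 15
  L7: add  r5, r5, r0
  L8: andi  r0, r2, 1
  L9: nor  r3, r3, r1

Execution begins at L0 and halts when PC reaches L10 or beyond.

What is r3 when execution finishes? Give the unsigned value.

PC=0  slti  r2, r1, 4        | r0=0 r1=15 r2=0 r3=13 r4=0 r5=8
PC=1  and  r4, r0, r4        | r0=0 r1=15 r2=0 r3=13 r4=0 r5=8
PC=2  beq  r2, r4, L5        | r0=0 r1=15 r2=0 r3=13 r4=0 r5=8  [TAKEN]
PC=3  or   r4, r2, r5        | r0=0 r1=15 r2=0 r3=13 r4=8 r5=8
PC=5  bne  r5, r4, L10       | r0=0 r1=15 r2=0 r3=13 r4=8 r5=8  [not taken]
PC=6  ori   r4, r5, 15       | r0=0 r1=15 r2=0 r3=13 r4=15 r5=8
PC=7  add  r5, r5, r0        | r0=0 r1=15 r2=0 r3=13 r4=15 r5=8
PC=8  andi  r0, r2, 1        | r0=0 r1=15 r2=0 r3=13 r4=15 r5=8
PC=9  nor  r3, r3, r1        | r0=0 r1=15 r2=0 r3=65520 r4=15 r5=8

65520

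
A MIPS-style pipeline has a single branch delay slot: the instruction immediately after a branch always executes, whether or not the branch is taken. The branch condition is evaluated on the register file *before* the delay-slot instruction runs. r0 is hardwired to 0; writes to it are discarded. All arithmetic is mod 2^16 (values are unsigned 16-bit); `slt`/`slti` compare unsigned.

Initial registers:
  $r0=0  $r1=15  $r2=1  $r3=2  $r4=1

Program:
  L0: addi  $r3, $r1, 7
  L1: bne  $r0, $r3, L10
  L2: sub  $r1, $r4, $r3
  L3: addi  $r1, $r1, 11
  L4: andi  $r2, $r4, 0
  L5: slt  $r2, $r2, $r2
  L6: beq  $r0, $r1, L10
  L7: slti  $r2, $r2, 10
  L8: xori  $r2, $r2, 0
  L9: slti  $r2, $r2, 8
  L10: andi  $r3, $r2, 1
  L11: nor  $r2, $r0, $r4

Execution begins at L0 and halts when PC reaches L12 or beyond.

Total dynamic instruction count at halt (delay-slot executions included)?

5

  step pc=0: addi  $r3, $r1, 7  regs=(0,15,1,22,1)
  step pc=1: bne  $r0, $r3, L10  cond=T  regs=(0,15,1,22,1)
  step pc=2: sub  $r1, $r4, $r3  regs=(0,65515,1,22,1)
  step pc=10: andi  $r3, $r2, 1  regs=(0,65515,1,1,1)
  step pc=11: nor  $r2, $r0, $r4  regs=(0,65515,65534,1,1)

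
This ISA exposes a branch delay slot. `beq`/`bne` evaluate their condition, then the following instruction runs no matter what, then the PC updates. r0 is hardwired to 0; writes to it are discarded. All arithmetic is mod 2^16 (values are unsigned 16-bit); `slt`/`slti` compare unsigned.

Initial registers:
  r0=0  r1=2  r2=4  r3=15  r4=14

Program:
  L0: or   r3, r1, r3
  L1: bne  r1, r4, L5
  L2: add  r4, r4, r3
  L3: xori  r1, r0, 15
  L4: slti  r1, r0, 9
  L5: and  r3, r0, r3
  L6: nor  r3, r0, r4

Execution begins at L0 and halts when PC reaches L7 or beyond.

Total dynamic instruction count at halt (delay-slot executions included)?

#0 or   r3, r1, r3 ; 0/2/4/15/14
#1 bne  r1, r4, L5 ; 0/2/4/15/14 ; →target
#2 add  r4, r4, r3 ; 0/2/4/15/29
#5 and  r3, r0, r3 ; 0/2/4/0/29
#6 nor  r3, r0, r4 ; 0/2/4/65506/29

5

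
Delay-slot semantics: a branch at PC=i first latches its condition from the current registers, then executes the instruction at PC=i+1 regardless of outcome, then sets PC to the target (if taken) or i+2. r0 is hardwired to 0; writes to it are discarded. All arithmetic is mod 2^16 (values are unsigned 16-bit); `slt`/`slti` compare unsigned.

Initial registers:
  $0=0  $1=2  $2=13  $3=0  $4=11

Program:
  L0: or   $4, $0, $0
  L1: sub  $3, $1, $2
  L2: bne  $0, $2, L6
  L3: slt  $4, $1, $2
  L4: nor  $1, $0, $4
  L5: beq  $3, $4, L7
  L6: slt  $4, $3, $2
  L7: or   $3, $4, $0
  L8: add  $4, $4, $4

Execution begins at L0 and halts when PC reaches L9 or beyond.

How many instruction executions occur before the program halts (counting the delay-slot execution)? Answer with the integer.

7

[0] or   $4, $0, $0  →  {$0:0, $1:2, $2:13, $3:0, $4:0}
[1] sub  $3, $1, $2  →  {$0:0, $1:2, $2:13, $3:65525, $4:0}
[2] bne  $0, $2, L6  →  {$0:0, $1:2, $2:13, $3:65525, $4:0}  ⟨branch taken⟩
[3] slt  $4, $1, $2  →  {$0:0, $1:2, $2:13, $3:65525, $4:1}
[6] slt  $4, $3, $2  →  {$0:0, $1:2, $2:13, $3:65525, $4:0}
[7] or   $3, $4, $0  →  {$0:0, $1:2, $2:13, $3:0, $4:0}
[8] add  $4, $4, $4  →  {$0:0, $1:2, $2:13, $3:0, $4:0}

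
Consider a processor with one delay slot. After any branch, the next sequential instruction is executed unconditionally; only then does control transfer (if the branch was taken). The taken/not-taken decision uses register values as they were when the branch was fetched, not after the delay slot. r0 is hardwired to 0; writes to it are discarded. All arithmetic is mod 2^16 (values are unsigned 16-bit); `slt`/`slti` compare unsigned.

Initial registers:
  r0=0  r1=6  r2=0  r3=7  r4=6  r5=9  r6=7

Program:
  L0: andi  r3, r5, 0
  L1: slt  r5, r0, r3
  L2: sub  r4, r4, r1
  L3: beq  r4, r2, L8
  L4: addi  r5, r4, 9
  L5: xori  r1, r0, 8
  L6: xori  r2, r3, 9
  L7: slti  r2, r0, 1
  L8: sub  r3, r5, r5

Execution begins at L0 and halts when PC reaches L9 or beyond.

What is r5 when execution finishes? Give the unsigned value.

  step pc=0: andi  r3, r5, 0  regs=(0,6,0,0,6,9,7)
  step pc=1: slt  r5, r0, r3  regs=(0,6,0,0,6,0,7)
  step pc=2: sub  r4, r4, r1  regs=(0,6,0,0,0,0,7)
  step pc=3: beq  r4, r2, L8  cond=T  regs=(0,6,0,0,0,0,7)
  step pc=4: addi  r5, r4, 9  regs=(0,6,0,0,0,9,7)
  step pc=8: sub  r3, r5, r5  regs=(0,6,0,0,0,9,7)

9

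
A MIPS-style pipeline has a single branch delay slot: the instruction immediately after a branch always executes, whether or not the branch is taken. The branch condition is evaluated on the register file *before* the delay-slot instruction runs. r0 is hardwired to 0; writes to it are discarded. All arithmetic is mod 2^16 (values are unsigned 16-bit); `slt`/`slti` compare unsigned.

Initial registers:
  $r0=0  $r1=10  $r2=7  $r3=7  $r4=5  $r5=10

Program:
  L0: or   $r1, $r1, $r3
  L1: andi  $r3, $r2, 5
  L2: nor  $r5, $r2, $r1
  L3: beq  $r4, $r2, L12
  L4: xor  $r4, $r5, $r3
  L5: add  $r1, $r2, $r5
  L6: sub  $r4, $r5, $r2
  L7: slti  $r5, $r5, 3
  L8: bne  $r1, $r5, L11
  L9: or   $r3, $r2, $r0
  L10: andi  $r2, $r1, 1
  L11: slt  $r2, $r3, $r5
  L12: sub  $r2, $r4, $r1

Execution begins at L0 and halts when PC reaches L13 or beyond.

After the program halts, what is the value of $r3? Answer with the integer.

#0 or   $r1, $r1, $r3 ; 0/15/7/7/5/10
#1 andi  $r3, $r2, 5 ; 0/15/7/5/5/10
#2 nor  $r5, $r2, $r1 ; 0/15/7/5/5/65520
#3 beq  $r4, $r2, L12 ; 0/15/7/5/5/65520 ; →fallthru
#4 xor  $r4, $r5, $r3 ; 0/15/7/5/65525/65520
#5 add  $r1, $r2, $r5 ; 0/65527/7/5/65525/65520
#6 sub  $r4, $r5, $r2 ; 0/65527/7/5/65513/65520
#7 slti  $r5, $r5, 3 ; 0/65527/7/5/65513/0
#8 bne  $r1, $r5, L11 ; 0/65527/7/5/65513/0 ; →target
#9 or   $r3, $r2, $r0 ; 0/65527/7/7/65513/0
#11 slt  $r2, $r3, $r5 ; 0/65527/0/7/65513/0
#12 sub  $r2, $r4, $r1 ; 0/65527/65522/7/65513/0

7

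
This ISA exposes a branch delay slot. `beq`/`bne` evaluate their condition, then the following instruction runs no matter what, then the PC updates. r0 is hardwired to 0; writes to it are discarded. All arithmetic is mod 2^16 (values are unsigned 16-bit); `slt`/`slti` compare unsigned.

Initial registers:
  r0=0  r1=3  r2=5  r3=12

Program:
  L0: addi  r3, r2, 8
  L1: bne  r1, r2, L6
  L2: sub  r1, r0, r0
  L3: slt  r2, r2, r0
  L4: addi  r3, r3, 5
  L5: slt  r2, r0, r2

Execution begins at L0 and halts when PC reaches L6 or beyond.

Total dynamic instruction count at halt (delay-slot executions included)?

#0 addi  r3, r2, 8 ; 0/3/5/13
#1 bne  r1, r2, L6 ; 0/3/5/13 ; →target
#2 sub  r1, r0, r0 ; 0/0/5/13

3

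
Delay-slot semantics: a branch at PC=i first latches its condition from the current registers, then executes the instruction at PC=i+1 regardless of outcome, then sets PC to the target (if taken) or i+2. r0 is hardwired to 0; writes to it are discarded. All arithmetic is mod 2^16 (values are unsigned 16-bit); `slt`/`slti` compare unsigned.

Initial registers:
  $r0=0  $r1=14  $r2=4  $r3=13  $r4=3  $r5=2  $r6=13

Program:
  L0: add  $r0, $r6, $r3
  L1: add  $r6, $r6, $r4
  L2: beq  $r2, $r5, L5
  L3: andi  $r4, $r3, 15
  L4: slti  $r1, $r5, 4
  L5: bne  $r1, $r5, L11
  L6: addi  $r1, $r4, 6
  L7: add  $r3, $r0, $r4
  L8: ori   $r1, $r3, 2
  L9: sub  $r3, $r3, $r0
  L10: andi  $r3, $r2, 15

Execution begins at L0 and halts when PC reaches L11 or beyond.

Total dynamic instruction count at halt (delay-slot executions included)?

PC=0  add  $r0, $r6, $r3     | $r0=0 $r1=14 $r2=4 $r3=13 $r4=3 $r5=2 $r6=13
PC=1  add  $r6, $r6, $r4     | $r0=0 $r1=14 $r2=4 $r3=13 $r4=3 $r5=2 $r6=16
PC=2  beq  $r2, $r5, L5      | $r0=0 $r1=14 $r2=4 $r3=13 $r4=3 $r5=2 $r6=16  [not taken]
PC=3  andi  $r4, $r3, 15     | $r0=0 $r1=14 $r2=4 $r3=13 $r4=13 $r5=2 $r6=16
PC=4  slti  $r1, $r5, 4      | $r0=0 $r1=1 $r2=4 $r3=13 $r4=13 $r5=2 $r6=16
PC=5  bne  $r1, $r5, L11     | $r0=0 $r1=1 $r2=4 $r3=13 $r4=13 $r5=2 $r6=16  [TAKEN]
PC=6  addi  $r1, $r4, 6      | $r0=0 $r1=19 $r2=4 $r3=13 $r4=13 $r5=2 $r6=16

7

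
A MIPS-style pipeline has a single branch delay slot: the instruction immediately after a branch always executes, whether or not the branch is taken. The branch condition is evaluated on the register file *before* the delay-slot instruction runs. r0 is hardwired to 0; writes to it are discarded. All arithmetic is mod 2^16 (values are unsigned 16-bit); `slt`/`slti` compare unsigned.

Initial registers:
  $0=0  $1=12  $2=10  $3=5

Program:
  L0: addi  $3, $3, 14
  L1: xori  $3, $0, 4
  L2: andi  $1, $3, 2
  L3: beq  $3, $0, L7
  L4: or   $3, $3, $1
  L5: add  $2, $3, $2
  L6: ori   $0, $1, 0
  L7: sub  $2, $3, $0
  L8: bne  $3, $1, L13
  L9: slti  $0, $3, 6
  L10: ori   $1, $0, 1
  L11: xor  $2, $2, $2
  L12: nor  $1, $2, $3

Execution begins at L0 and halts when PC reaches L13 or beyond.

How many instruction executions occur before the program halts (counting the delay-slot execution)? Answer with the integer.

10

[0] addi  $3, $3, 14  →  {$0:0, $1:12, $2:10, $3:19}
[1] xori  $3, $0, 4  →  {$0:0, $1:12, $2:10, $3:4}
[2] andi  $1, $3, 2  →  {$0:0, $1:0, $2:10, $3:4}
[3] beq  $3, $0, L7  →  {$0:0, $1:0, $2:10, $3:4}  ⟨branch fallthrough⟩
[4] or   $3, $3, $1  →  {$0:0, $1:0, $2:10, $3:4}
[5] add  $2, $3, $2  →  {$0:0, $1:0, $2:14, $3:4}
[6] ori   $0, $1, 0  →  {$0:0, $1:0, $2:14, $3:4}
[7] sub  $2, $3, $0  →  {$0:0, $1:0, $2:4, $3:4}
[8] bne  $3, $1, L13  →  {$0:0, $1:0, $2:4, $3:4}  ⟨branch taken⟩
[9] slti  $0, $3, 6  →  {$0:0, $1:0, $2:4, $3:4}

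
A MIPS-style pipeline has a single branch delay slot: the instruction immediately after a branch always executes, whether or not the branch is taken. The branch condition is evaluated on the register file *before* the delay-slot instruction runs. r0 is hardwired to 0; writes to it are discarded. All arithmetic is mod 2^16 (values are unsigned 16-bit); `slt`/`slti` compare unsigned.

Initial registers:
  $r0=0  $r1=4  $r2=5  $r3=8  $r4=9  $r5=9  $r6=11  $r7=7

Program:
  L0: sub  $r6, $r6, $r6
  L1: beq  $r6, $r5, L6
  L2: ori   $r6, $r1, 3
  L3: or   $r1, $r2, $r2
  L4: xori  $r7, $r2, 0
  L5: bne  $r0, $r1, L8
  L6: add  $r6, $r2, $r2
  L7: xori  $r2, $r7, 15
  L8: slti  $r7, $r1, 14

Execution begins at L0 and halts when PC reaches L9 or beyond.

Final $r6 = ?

10

PC=0  sub  $r6, $r6, $r6     | $r0=0 $r1=4 $r2=5 $r3=8 $r4=9 $r5=9 $r6=0 $r7=7
PC=1  beq  $r6, $r5, L6      | $r0=0 $r1=4 $r2=5 $r3=8 $r4=9 $r5=9 $r6=0 $r7=7  [not taken]
PC=2  ori   $r6, $r1, 3      | $r0=0 $r1=4 $r2=5 $r3=8 $r4=9 $r5=9 $r6=7 $r7=7
PC=3  or   $r1, $r2, $r2     | $r0=0 $r1=5 $r2=5 $r3=8 $r4=9 $r5=9 $r6=7 $r7=7
PC=4  xori  $r7, $r2, 0      | $r0=0 $r1=5 $r2=5 $r3=8 $r4=9 $r5=9 $r6=7 $r7=5
PC=5  bne  $r0, $r1, L8      | $r0=0 $r1=5 $r2=5 $r3=8 $r4=9 $r5=9 $r6=7 $r7=5  [TAKEN]
PC=6  add  $r6, $r2, $r2     | $r0=0 $r1=5 $r2=5 $r3=8 $r4=9 $r5=9 $r6=10 $r7=5
PC=8  slti  $r7, $r1, 14     | $r0=0 $r1=5 $r2=5 $r3=8 $r4=9 $r5=9 $r6=10 $r7=1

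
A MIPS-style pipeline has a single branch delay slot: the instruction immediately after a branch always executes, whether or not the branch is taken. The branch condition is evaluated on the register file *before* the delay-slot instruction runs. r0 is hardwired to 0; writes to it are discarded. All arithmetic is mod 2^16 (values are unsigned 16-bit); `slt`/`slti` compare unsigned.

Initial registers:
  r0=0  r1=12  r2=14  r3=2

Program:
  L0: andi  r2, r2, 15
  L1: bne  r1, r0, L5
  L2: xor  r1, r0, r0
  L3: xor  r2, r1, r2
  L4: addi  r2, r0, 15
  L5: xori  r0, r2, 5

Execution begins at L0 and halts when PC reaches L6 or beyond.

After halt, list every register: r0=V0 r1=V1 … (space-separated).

r0=0 r1=0 r2=14 r3=2

  step pc=0: andi  r2, r2, 15  regs=(0,12,14,2)
  step pc=1: bne  r1, r0, L5  cond=T  regs=(0,12,14,2)
  step pc=2: xor  r1, r0, r0  regs=(0,0,14,2)
  step pc=5: xori  r0, r2, 5  regs=(0,0,14,2)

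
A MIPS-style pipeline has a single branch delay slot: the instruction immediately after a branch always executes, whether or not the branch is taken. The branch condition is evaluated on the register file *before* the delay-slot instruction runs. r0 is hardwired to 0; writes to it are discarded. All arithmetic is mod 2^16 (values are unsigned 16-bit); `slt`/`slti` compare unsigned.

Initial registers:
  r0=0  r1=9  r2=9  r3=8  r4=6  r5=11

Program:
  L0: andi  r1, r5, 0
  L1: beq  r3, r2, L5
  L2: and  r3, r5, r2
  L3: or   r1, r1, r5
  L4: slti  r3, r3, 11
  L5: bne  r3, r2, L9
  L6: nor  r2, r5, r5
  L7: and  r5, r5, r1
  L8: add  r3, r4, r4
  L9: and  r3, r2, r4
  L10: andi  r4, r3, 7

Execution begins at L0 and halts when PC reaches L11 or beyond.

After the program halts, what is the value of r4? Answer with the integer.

  step pc=0: andi  r1, r5, 0  regs=(0,0,9,8,6,11)
  step pc=1: beq  r3, r2, L5  cond=F  regs=(0,0,9,8,6,11)
  step pc=2: and  r3, r5, r2  regs=(0,0,9,9,6,11)
  step pc=3: or   r1, r1, r5  regs=(0,11,9,9,6,11)
  step pc=4: slti  r3, r3, 11  regs=(0,11,9,1,6,11)
  step pc=5: bne  r3, r2, L9  cond=T  regs=(0,11,9,1,6,11)
  step pc=6: nor  r2, r5, r5  regs=(0,11,65524,1,6,11)
  step pc=9: and  r3, r2, r4  regs=(0,11,65524,4,6,11)
  step pc=10: andi  r4, r3, 7  regs=(0,11,65524,4,4,11)

4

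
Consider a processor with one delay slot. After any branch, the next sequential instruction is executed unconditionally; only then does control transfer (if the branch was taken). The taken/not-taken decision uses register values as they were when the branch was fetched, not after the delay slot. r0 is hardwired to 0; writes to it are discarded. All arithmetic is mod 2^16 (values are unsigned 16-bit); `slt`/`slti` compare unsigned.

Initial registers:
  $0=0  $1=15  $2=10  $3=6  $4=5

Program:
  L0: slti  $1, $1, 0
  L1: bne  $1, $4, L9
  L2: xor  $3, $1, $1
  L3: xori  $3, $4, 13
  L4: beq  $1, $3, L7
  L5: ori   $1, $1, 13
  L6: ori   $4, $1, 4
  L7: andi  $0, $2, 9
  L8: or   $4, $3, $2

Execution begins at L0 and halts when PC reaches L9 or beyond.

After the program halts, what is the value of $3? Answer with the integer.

0

  step pc=0: slti  $1, $1, 0  regs=(0,0,10,6,5)
  step pc=1: bne  $1, $4, L9  cond=T  regs=(0,0,10,6,5)
  step pc=2: xor  $3, $1, $1  regs=(0,0,10,0,5)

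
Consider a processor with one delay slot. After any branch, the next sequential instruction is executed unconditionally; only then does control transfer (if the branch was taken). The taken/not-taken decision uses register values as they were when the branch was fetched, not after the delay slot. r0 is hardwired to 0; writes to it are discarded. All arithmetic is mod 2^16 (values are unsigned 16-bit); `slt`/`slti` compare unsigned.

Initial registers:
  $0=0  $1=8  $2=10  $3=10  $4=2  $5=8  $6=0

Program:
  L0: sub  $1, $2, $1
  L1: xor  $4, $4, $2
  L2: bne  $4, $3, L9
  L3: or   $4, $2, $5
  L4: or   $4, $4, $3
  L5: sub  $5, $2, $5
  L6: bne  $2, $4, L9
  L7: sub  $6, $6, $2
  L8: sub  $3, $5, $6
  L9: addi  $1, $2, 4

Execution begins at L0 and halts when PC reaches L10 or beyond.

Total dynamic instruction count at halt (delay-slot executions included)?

5

#0 sub  $1, $2, $1 ; 0/2/10/10/2/8/0
#1 xor  $4, $4, $2 ; 0/2/10/10/8/8/0
#2 bne  $4, $3, L9 ; 0/2/10/10/8/8/0 ; →target
#3 or   $4, $2, $5 ; 0/2/10/10/10/8/0
#9 addi  $1, $2, 4 ; 0/14/10/10/10/8/0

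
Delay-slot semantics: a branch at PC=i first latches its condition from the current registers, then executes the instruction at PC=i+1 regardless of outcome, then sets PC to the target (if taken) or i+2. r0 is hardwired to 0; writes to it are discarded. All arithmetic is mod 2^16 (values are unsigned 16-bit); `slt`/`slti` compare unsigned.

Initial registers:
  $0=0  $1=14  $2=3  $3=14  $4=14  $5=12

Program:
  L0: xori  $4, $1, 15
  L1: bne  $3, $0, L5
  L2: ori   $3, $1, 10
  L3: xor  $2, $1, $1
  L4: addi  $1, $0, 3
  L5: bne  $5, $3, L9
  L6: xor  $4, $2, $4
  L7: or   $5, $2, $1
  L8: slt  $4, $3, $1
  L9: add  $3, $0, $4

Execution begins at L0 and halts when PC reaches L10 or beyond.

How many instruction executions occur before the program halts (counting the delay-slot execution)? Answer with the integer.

6

  step pc=0: xori  $4, $1, 15  regs=(0,14,3,14,1,12)
  step pc=1: bne  $3, $0, L5  cond=T  regs=(0,14,3,14,1,12)
  step pc=2: ori   $3, $1, 10  regs=(0,14,3,14,1,12)
  step pc=5: bne  $5, $3, L9  cond=T  regs=(0,14,3,14,1,12)
  step pc=6: xor  $4, $2, $4  regs=(0,14,3,14,2,12)
  step pc=9: add  $3, $0, $4  regs=(0,14,3,2,2,12)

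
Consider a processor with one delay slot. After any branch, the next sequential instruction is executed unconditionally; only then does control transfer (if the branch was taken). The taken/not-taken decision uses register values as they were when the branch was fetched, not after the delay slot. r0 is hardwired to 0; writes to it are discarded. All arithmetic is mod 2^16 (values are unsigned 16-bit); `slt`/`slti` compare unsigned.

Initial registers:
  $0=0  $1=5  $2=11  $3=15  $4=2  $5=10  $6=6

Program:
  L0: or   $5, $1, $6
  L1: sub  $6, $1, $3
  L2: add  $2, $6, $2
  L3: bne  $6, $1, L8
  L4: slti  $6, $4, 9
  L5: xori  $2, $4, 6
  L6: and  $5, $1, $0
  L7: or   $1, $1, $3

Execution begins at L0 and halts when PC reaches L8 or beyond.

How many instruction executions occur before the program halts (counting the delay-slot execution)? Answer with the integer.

#0 or   $5, $1, $6 ; 0/5/11/15/2/7/6
#1 sub  $6, $1, $3 ; 0/5/11/15/2/7/65526
#2 add  $2, $6, $2 ; 0/5/1/15/2/7/65526
#3 bne  $6, $1, L8 ; 0/5/1/15/2/7/65526 ; →target
#4 slti  $6, $4, 9 ; 0/5/1/15/2/7/1

5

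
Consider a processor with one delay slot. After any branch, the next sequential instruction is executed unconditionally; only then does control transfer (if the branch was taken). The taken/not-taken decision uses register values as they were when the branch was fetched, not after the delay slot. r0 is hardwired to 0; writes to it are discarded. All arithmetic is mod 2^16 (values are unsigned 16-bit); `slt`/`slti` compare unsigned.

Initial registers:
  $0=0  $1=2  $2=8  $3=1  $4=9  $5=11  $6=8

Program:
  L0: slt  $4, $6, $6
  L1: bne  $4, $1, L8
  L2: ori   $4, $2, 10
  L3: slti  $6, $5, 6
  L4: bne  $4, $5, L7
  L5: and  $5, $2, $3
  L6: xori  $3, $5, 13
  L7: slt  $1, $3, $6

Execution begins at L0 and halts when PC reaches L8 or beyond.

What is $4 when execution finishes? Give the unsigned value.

10

[0] slt  $4, $6, $6  →  {$0:0, $1:2, $2:8, $3:1, $4:0, $5:11, $6:8}
[1] bne  $4, $1, L8  →  {$0:0, $1:2, $2:8, $3:1, $4:0, $5:11, $6:8}  ⟨branch taken⟩
[2] ori   $4, $2, 10  →  {$0:0, $1:2, $2:8, $3:1, $4:10, $5:11, $6:8}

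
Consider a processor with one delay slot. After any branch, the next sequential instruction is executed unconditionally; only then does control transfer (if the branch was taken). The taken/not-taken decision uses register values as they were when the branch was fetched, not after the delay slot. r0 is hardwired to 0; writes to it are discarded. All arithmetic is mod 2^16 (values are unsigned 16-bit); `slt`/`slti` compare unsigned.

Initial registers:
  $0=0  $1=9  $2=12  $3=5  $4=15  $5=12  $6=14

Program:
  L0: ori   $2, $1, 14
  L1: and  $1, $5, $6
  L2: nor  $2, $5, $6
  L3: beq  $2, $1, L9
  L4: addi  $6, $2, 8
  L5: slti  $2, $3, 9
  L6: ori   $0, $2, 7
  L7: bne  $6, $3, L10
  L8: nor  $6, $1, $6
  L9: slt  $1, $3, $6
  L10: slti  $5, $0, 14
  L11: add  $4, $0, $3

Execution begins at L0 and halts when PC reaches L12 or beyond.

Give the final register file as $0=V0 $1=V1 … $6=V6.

$0=0 $1=12 $2=1 $3=5 $4=5 $5=1 $6=2

[0] ori   $2, $1, 14  →  {$0:0, $1:9, $2:15, $3:5, $4:15, $5:12, $6:14}
[1] and  $1, $5, $6  →  {$0:0, $1:12, $2:15, $3:5, $4:15, $5:12, $6:14}
[2] nor  $2, $5, $6  →  {$0:0, $1:12, $2:65521, $3:5, $4:15, $5:12, $6:14}
[3] beq  $2, $1, L9  →  {$0:0, $1:12, $2:65521, $3:5, $4:15, $5:12, $6:14}  ⟨branch fallthrough⟩
[4] addi  $6, $2, 8  →  {$0:0, $1:12, $2:65521, $3:5, $4:15, $5:12, $6:65529}
[5] slti  $2, $3, 9  →  {$0:0, $1:12, $2:1, $3:5, $4:15, $5:12, $6:65529}
[6] ori   $0, $2, 7  →  {$0:0, $1:12, $2:1, $3:5, $4:15, $5:12, $6:65529}
[7] bne  $6, $3, L10  →  {$0:0, $1:12, $2:1, $3:5, $4:15, $5:12, $6:65529}  ⟨branch taken⟩
[8] nor  $6, $1, $6  →  {$0:0, $1:12, $2:1, $3:5, $4:15, $5:12, $6:2}
[10] slti  $5, $0, 14  →  {$0:0, $1:12, $2:1, $3:5, $4:15, $5:1, $6:2}
[11] add  $4, $0, $3  →  {$0:0, $1:12, $2:1, $3:5, $4:5, $5:1, $6:2}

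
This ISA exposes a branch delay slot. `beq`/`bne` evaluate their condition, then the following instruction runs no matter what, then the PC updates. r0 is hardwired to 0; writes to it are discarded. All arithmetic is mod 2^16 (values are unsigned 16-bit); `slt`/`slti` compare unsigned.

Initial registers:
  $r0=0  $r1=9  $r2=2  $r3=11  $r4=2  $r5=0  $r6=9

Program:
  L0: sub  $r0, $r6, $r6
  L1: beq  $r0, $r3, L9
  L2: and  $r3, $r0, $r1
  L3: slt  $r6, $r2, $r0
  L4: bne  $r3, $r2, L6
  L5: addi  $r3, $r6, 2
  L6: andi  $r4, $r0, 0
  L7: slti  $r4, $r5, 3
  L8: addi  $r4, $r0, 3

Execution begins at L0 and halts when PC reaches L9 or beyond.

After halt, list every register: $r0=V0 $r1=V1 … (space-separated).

$r0=0 $r1=9 $r2=2 $r3=2 $r4=3 $r5=0 $r6=0

#0 sub  $r0, $r6, $r6 ; 0/9/2/11/2/0/9
#1 beq  $r0, $r3, L9 ; 0/9/2/11/2/0/9 ; →fallthru
#2 and  $r3, $r0, $r1 ; 0/9/2/0/2/0/9
#3 slt  $r6, $r2, $r0 ; 0/9/2/0/2/0/0
#4 bne  $r3, $r2, L6 ; 0/9/2/0/2/0/0 ; →target
#5 addi  $r3, $r6, 2 ; 0/9/2/2/2/0/0
#6 andi  $r4, $r0, 0 ; 0/9/2/2/0/0/0
#7 slti  $r4, $r5, 3 ; 0/9/2/2/1/0/0
#8 addi  $r4, $r0, 3 ; 0/9/2/2/3/0/0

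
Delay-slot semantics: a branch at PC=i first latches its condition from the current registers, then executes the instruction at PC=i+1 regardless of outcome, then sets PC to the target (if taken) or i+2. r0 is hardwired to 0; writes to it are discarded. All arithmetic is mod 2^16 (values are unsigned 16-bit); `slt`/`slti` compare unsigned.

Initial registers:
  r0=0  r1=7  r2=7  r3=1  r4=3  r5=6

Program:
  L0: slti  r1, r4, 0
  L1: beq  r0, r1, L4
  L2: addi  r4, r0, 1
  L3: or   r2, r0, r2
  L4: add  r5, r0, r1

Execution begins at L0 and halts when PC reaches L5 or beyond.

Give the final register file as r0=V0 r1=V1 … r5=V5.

r0=0 r1=0 r2=7 r3=1 r4=1 r5=0

  step pc=0: slti  r1, r4, 0  regs=(0,0,7,1,3,6)
  step pc=1: beq  r0, r1, L4  cond=T  regs=(0,0,7,1,3,6)
  step pc=2: addi  r4, r0, 1  regs=(0,0,7,1,1,6)
  step pc=4: add  r5, r0, r1  regs=(0,0,7,1,1,0)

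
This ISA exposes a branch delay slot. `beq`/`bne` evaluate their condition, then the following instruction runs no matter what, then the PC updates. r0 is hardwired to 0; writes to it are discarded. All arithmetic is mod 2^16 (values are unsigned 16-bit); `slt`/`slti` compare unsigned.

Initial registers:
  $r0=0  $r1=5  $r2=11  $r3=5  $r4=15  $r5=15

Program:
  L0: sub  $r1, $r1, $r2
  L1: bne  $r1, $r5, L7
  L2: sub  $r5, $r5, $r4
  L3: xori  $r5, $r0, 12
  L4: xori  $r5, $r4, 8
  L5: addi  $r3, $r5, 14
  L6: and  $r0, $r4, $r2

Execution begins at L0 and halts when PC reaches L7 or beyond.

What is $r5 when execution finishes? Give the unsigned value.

0

  step pc=0: sub  $r1, $r1, $r2  regs=(0,65530,11,5,15,15)
  step pc=1: bne  $r1, $r5, L7  cond=T  regs=(0,65530,11,5,15,15)
  step pc=2: sub  $r5, $r5, $r4  regs=(0,65530,11,5,15,0)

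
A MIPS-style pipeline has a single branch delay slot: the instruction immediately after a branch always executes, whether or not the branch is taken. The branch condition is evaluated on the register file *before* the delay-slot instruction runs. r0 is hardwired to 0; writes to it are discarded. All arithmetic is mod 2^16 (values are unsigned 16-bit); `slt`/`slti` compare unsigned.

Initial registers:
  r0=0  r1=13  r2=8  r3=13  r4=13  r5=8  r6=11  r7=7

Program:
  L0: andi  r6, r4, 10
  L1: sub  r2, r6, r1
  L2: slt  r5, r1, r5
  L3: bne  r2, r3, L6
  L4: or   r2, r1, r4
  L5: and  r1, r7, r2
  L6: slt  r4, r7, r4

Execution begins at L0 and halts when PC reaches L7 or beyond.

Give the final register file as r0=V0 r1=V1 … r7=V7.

r0=0 r1=13 r2=13 r3=13 r4=1 r5=0 r6=8 r7=7

[0] andi  r6, r4, 10  →  {r0:0, r1:13, r2:8, r3:13, r4:13, r5:8, r6:8, r7:7}
[1] sub  r2, r6, r1  →  {r0:0, r1:13, r2:65531, r3:13, r4:13, r5:8, r6:8, r7:7}
[2] slt  r5, r1, r5  →  {r0:0, r1:13, r2:65531, r3:13, r4:13, r5:0, r6:8, r7:7}
[3] bne  r2, r3, L6  →  {r0:0, r1:13, r2:65531, r3:13, r4:13, r5:0, r6:8, r7:7}  ⟨branch taken⟩
[4] or   r2, r1, r4  →  {r0:0, r1:13, r2:13, r3:13, r4:13, r5:0, r6:8, r7:7}
[6] slt  r4, r7, r4  →  {r0:0, r1:13, r2:13, r3:13, r4:1, r5:0, r6:8, r7:7}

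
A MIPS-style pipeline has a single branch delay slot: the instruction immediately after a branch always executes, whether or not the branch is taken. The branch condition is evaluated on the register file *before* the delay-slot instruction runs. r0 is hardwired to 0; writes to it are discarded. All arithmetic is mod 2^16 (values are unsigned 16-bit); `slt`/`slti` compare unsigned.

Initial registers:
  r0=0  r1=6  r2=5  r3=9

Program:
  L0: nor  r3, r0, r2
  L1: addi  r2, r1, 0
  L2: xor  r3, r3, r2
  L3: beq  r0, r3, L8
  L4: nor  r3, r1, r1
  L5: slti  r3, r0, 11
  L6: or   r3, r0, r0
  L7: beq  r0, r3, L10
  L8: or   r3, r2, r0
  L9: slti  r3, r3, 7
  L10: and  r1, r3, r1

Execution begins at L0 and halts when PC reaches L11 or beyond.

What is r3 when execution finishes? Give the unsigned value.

#0 nor  r3, r0, r2 ; 0/6/5/65530
#1 addi  r2, r1, 0 ; 0/6/6/65530
#2 xor  r3, r3, r2 ; 0/6/6/65532
#3 beq  r0, r3, L8 ; 0/6/6/65532 ; →fallthru
#4 nor  r3, r1, r1 ; 0/6/6/65529
#5 slti  r3, r0, 11 ; 0/6/6/1
#6 or   r3, r0, r0 ; 0/6/6/0
#7 beq  r0, r3, L10 ; 0/6/6/0 ; →target
#8 or   r3, r2, r0 ; 0/6/6/6
#10 and  r1, r3, r1 ; 0/6/6/6

6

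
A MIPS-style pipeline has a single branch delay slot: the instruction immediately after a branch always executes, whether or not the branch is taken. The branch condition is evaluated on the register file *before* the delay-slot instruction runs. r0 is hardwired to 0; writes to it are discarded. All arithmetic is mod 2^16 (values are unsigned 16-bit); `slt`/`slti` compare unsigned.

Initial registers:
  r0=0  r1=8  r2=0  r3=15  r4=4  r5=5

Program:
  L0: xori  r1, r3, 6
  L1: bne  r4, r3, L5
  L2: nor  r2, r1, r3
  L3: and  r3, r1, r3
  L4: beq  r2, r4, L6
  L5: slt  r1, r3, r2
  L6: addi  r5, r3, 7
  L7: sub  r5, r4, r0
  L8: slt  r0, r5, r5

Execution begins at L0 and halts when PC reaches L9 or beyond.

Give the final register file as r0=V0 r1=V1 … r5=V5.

[0] xori  r1, r3, 6  →  {r0:0, r1:9, r2:0, r3:15, r4:4, r5:5}
[1] bne  r4, r3, L5  →  {r0:0, r1:9, r2:0, r3:15, r4:4, r5:5}  ⟨branch taken⟩
[2] nor  r2, r1, r3  →  {r0:0, r1:9, r2:65520, r3:15, r4:4, r5:5}
[5] slt  r1, r3, r2  →  {r0:0, r1:1, r2:65520, r3:15, r4:4, r5:5}
[6] addi  r5, r3, 7  →  {r0:0, r1:1, r2:65520, r3:15, r4:4, r5:22}
[7] sub  r5, r4, r0  →  {r0:0, r1:1, r2:65520, r3:15, r4:4, r5:4}
[8] slt  r0, r5, r5  →  {r0:0, r1:1, r2:65520, r3:15, r4:4, r5:4}

r0=0 r1=1 r2=65520 r3=15 r4=4 r5=4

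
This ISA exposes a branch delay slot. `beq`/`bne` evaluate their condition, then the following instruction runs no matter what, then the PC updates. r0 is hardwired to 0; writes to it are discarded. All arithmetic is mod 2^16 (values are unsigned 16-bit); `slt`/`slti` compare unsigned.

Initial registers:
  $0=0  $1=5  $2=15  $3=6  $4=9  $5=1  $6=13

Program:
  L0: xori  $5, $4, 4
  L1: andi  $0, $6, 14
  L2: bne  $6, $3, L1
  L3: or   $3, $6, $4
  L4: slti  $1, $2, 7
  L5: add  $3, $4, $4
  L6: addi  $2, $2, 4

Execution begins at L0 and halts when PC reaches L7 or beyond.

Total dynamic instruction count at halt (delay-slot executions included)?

10

[0] xori  $5, $4, 4  →  {$0:0, $1:5, $2:15, $3:6, $4:9, $5:13, $6:13}
[1] andi  $0, $6, 14  →  {$0:0, $1:5, $2:15, $3:6, $4:9, $5:13, $6:13}
[2] bne  $6, $3, L1  →  {$0:0, $1:5, $2:15, $3:6, $4:9, $5:13, $6:13}  ⟨branch taken⟩
[3] or   $3, $6, $4  →  {$0:0, $1:5, $2:15, $3:13, $4:9, $5:13, $6:13}
[1] andi  $0, $6, 14  →  {$0:0, $1:5, $2:15, $3:13, $4:9, $5:13, $6:13}
[2] bne  $6, $3, L1  →  {$0:0, $1:5, $2:15, $3:13, $4:9, $5:13, $6:13}  ⟨branch fallthrough⟩
[3] or   $3, $6, $4  →  {$0:0, $1:5, $2:15, $3:13, $4:9, $5:13, $6:13}
[4] slti  $1, $2, 7  →  {$0:0, $1:0, $2:15, $3:13, $4:9, $5:13, $6:13}
[5] add  $3, $4, $4  →  {$0:0, $1:0, $2:15, $3:18, $4:9, $5:13, $6:13}
[6] addi  $2, $2, 4  →  {$0:0, $1:0, $2:19, $3:18, $4:9, $5:13, $6:13}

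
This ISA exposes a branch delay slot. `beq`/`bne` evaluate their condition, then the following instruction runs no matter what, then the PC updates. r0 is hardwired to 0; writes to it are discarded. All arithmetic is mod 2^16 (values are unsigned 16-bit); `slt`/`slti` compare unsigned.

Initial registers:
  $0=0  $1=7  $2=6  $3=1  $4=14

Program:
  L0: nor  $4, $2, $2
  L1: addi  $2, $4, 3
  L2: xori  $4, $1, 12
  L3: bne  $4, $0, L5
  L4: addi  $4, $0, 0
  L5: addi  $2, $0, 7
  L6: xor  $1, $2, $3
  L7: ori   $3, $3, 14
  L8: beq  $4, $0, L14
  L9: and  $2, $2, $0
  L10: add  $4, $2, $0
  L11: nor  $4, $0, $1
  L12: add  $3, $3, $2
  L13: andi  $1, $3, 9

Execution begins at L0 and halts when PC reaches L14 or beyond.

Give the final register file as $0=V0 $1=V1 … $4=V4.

PC=0  nor  $4, $2, $2        | $0=0 $1=7 $2=6 $3=1 $4=65529
PC=1  addi  $2, $4, 3        | $0=0 $1=7 $2=65532 $3=1 $4=65529
PC=2  xori  $4, $1, 12       | $0=0 $1=7 $2=65532 $3=1 $4=11
PC=3  bne  $4, $0, L5        | $0=0 $1=7 $2=65532 $3=1 $4=11  [TAKEN]
PC=4  addi  $4, $0, 0        | $0=0 $1=7 $2=65532 $3=1 $4=0
PC=5  addi  $2, $0, 7        | $0=0 $1=7 $2=7 $3=1 $4=0
PC=6  xor  $1, $2, $3        | $0=0 $1=6 $2=7 $3=1 $4=0
PC=7  ori   $3, $3, 14       | $0=0 $1=6 $2=7 $3=15 $4=0
PC=8  beq  $4, $0, L14       | $0=0 $1=6 $2=7 $3=15 $4=0  [TAKEN]
PC=9  and  $2, $2, $0        | $0=0 $1=6 $2=0 $3=15 $4=0

$0=0 $1=6 $2=0 $3=15 $4=0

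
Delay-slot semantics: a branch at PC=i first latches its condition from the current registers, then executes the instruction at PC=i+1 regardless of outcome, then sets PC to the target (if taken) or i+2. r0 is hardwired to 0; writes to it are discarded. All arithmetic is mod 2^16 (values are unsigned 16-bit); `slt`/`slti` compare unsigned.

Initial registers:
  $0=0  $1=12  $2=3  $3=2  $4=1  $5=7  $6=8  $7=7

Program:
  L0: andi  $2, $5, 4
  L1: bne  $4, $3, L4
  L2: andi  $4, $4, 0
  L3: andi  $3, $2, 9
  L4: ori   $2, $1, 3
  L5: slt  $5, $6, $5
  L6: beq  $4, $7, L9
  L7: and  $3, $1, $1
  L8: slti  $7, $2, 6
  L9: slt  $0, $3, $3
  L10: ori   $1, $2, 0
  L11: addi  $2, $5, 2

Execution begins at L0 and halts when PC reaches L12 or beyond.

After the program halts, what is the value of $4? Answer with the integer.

[0] andi  $2, $5, 4  →  {$0:0, $1:12, $2:4, $3:2, $4:1, $5:7, $6:8, $7:7}
[1] bne  $4, $3, L4  →  {$0:0, $1:12, $2:4, $3:2, $4:1, $5:7, $6:8, $7:7}  ⟨branch taken⟩
[2] andi  $4, $4, 0  →  {$0:0, $1:12, $2:4, $3:2, $4:0, $5:7, $6:8, $7:7}
[4] ori   $2, $1, 3  →  {$0:0, $1:12, $2:15, $3:2, $4:0, $5:7, $6:8, $7:7}
[5] slt  $5, $6, $5  →  {$0:0, $1:12, $2:15, $3:2, $4:0, $5:0, $6:8, $7:7}
[6] beq  $4, $7, L9  →  {$0:0, $1:12, $2:15, $3:2, $4:0, $5:0, $6:8, $7:7}  ⟨branch fallthrough⟩
[7] and  $3, $1, $1  →  {$0:0, $1:12, $2:15, $3:12, $4:0, $5:0, $6:8, $7:7}
[8] slti  $7, $2, 6  →  {$0:0, $1:12, $2:15, $3:12, $4:0, $5:0, $6:8, $7:0}
[9] slt  $0, $3, $3  →  {$0:0, $1:12, $2:15, $3:12, $4:0, $5:0, $6:8, $7:0}
[10] ori   $1, $2, 0  →  {$0:0, $1:15, $2:15, $3:12, $4:0, $5:0, $6:8, $7:0}
[11] addi  $2, $5, 2  →  {$0:0, $1:15, $2:2, $3:12, $4:0, $5:0, $6:8, $7:0}

0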